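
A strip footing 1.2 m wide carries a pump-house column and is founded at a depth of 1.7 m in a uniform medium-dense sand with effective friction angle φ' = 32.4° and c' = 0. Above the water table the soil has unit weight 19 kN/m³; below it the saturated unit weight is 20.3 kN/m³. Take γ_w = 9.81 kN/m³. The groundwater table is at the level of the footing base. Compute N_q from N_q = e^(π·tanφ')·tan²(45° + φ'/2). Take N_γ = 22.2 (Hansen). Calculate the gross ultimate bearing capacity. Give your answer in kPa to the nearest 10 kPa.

q_ult ≈ 920 kPa

tan32.4° = 0.6346, so N_q = e^(π×0.6346)·tan²(61.2°) = 7.343 × 3.309 = 24.3.
q = γ·D_f = 19 × 1.7 = 32.3 kPa.
For the ½γBN_γ term take γ' = 20.3 − 9.81 = 10.49 kN/m³ (soil below base is submerged).
q·N_q = 32.3 × 24.295 = 784.74 kPa
0.5·γ·B·N_γ = 0.5 × 10.49 × 1.2 × 22.2 = 139.73 kPa
q_ult = 784.74 + 139.73 = 924.46 kPa.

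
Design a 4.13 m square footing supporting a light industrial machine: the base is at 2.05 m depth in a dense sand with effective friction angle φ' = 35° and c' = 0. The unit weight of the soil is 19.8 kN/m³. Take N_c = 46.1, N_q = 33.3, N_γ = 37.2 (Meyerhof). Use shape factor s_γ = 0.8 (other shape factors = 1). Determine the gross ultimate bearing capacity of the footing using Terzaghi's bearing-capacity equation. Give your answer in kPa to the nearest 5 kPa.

q_ult ≈ 2570 kPa

q = γ·D_f = 19.8 × 2.05 = 40.59 kPa.
q·N_q = 40.59 × 33.3 = 1351.6 kPa
0.5·γ·B·N_γ·s_γ = 0.5 × 19.8 × 4.13 × 37.2 × 0.8 = 1216.8 kPa
q_ult = 1351.6 + 1216.8 = 2568.4 kPa.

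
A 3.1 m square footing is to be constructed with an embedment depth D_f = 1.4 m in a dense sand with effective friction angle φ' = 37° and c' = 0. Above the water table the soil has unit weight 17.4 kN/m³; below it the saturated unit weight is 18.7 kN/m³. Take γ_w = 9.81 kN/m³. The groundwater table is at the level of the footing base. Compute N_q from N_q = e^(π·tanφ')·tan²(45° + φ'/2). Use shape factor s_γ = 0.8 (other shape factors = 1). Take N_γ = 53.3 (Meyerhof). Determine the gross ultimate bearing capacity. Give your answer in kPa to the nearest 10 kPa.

tan37° = 0.7536, so N_q = e^(π×0.7536)·tan²(63.5°) = 10.669 × 4.023 = 42.92.
q = γ·D_f = 17.4 × 1.4 = 24.36 kPa.
For the ½γBN_γ term take γ' = 18.7 − 9.81 = 8.89 kN/m³ (soil below base is submerged).
q·N_q = 24.36 × 42.92 = 1045.5 kPa
0.5·γ·B·N_γ·s_γ = 0.5 × 8.89 × 3.1 × 53.3 × 0.8 = 587.56 kPa
q_ult = 1045.5 + 587.56 = 1633.1 kPa.

q_ult ≈ 1630 kPa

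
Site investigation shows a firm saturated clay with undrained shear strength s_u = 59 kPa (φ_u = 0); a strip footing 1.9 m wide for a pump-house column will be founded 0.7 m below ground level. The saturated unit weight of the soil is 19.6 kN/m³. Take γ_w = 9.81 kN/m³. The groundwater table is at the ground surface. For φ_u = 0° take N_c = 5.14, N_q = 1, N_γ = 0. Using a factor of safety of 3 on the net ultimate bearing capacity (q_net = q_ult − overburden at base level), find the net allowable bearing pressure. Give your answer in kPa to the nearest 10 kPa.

Water table at ground surface, so effective unit weight γ' = 19.6 − 9.81 = 9.79 kN/m³ is used throughout; overburden q = 9.79 × 0.7 = 6.853 kPa.
Cohesion term c·N_c = 59 × 5.14 = 303.26 kPa; surcharge term q·N_q = 6.853 × 1 = 6.853 kPa.
q_ult = 303.26 + 6.853 = 310.11 kPa.
q_net = 310.11 − 6.853 = 303.26 kPa.
q_all(net) = 303.26 / 3 = 101.09 kPa.

q_all(net) ≈ 100 kPa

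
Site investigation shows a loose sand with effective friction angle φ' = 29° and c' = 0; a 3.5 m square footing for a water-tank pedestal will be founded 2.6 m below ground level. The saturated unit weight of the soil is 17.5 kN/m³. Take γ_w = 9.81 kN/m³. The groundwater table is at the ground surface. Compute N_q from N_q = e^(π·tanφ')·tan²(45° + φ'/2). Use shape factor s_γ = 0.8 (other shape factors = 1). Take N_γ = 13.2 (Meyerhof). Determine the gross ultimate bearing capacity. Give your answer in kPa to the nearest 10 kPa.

tan29° = 0.5543, so N_q = e^(π×0.5543)·tan²(59.5°) = 5.705 × 2.882 = 16.44.
Water table at ground surface, so effective unit weight γ' = 17.5 − 9.81 = 7.69 kN/m³ is used throughout; overburden q = 7.69 × 2.6 = 19.994 kPa; the same γ' applies in the ½γBN_γ term.
Surcharge term q·N_q = 19.994 × 16.443 = 328.77 kPa; self-weight term 0.5·γ·B·N_γ·s_γ = 0.5 × 7.69 × 3.5 × 13.2 × 0.8 = 142.11 kPa.
q_ult = 328.77 + 142.11 = 470.88 kPa.

q_ult ≈ 470 kPa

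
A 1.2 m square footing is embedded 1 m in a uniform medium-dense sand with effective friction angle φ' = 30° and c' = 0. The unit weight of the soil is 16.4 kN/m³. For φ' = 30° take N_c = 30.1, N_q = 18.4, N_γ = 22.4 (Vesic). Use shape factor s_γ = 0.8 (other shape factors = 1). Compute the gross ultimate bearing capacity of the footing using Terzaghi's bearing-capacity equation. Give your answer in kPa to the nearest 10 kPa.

q_ult ≈ 480 kPa

Overburden at base level: q = 16.4 × 1 = 16.4 kPa.
Surcharge term q·N_q = 16.4 × 18.4 = 301.76 kPa; self-weight term 0.5·γ·B·N_γ·s_γ = 0.5 × 16.4 × 1.2 × 22.4 × 0.8 = 176.33 kPa.
q_ult = 301.76 + 176.33 = 478.09 kPa.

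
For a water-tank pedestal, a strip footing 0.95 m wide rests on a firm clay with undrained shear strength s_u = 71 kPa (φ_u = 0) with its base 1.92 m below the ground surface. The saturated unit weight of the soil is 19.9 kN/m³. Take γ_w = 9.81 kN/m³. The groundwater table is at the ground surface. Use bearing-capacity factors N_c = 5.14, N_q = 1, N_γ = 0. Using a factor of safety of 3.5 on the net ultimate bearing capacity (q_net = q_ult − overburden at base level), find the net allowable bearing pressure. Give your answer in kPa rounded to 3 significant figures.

q_all(net) ≈ 104 kPa

Water table at ground surface, so effective unit weight γ' = 19.9 − 9.81 = 10.09 kN/m³ is used throughout; overburden q = 10.09 × 1.92 = 19.373 kPa.
Cohesion term c·N_c = 71 × 5.14 = 364.94 kPa; surcharge term q·N_q = 19.373 × 1 = 19.373 kPa.
q_ult = 364.94 + 19.373 = 384.31 kPa.
q_net = 384.31 − 19.373 = 364.94 kPa.
q_all(net) = 364.94 / 3.5 = 104.27 kPa.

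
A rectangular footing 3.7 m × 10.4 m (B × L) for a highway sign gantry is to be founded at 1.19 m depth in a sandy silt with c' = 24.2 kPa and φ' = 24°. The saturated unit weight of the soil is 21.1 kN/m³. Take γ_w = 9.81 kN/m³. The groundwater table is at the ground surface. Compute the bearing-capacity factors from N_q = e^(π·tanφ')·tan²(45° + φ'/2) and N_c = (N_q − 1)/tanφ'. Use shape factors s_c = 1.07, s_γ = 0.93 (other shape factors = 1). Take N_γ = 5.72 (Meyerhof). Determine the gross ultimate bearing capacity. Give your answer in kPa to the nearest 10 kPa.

tan24° = 0.4452, so N_q = e^(π×0.4452)·tan²(57°) = 4.05 × 2.371 = 9.6.
N_c = (9.6 − 1)/tan24° = 19.32.
γ' = 21.1 − 9.81 = 11.29 kN/m³ (submerged throughout). q = 11.29 × 1.19 = 13.435 kPa; the same γ' applies in the ½γBN_γ term.
c·N_c·s_c = 24.2 × 19.324 × 1.07 = 500.36 kPa
q·N_q = 13.435 × 9.6034 = 129.02 kPa
0.5·γ·B·N_γ·s_γ = 0.5 × 11.29 × 3.7 × 5.72 × 0.93 = 111.11 kPa
q_ult = 500.36 + 129.02 + 111.11 = 740.49 kPa.

q_ult ≈ 740 kPa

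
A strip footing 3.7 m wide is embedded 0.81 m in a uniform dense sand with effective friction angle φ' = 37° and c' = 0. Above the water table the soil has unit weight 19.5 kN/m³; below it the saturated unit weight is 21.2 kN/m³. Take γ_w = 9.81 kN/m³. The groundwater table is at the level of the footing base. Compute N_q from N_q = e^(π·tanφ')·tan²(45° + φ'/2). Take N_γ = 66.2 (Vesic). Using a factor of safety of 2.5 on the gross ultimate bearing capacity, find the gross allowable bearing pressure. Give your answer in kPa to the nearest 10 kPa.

N_q = e^(π·tan37°)·tan²(63.5°) = 42.92.
Overburden at base level: q = 19.5 × 0.81 = 15.795 kPa.
Below the base the soil is submerged, so the ½γBN_γ term uses γ' = 21.2 − 9.81 = 11.39 kN/m³.
Surcharge term q·N_q = 15.795 × 42.92 = 677.92 kPa; self-weight term 0.5·γ·B·N_γ = 0.5 × 11.39 × 3.7 × 66.2 = 1394.9 kPa.
q_ult = 677.92 + 1394.9 = 2072.9 kPa.
q_all = 2072.9 / 2.5 = 829.14 kPa.

q_all ≈ 830 kPa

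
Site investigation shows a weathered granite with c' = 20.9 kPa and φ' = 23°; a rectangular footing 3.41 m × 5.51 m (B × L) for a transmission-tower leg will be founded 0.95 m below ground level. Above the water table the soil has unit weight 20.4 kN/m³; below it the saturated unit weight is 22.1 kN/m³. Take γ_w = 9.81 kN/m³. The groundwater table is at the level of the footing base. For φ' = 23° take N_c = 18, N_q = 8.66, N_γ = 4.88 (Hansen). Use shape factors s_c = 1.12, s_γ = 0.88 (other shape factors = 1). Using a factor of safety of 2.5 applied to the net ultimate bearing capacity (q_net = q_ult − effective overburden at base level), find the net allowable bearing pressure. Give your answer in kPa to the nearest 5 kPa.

q_all(net) ≈ 265 kPa

Effective surcharge at the founding depth q = γ·D_f = 20.4 × 0.95 = 19.38 kPa.
The water table coincides with the base, so in the self-weight term γ → γ' = 12.29 kN/m³.
q_ult = c·N_c·s_c + q·N_q + 0.5·γ·B·N_γ·s_γ
     = 20.9 × 18 × 1.12 + 19.38 × 8.66 + 0.5 × 12.29 × 3.41 × 4.88 × 0.88
     = 421.34 + 167.83 + 89.987 = 679.16 kPa.
Net ultimate: q_net = 679.16 − 19.38 = 659.78 kPa.
q_all(net) = 659.78 / 2.5 = 263.91 kPa.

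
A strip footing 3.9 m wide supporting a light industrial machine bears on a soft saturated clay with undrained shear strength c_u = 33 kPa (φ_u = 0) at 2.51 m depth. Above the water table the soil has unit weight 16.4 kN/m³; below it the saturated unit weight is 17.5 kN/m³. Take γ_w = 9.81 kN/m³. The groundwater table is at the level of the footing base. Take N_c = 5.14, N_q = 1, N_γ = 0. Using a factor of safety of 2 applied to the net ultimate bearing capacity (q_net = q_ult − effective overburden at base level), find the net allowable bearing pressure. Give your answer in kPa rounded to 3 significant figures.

Effective surcharge at the founding depth q = γ·D_f = 16.4 × 2.51 = 41.164 kPa.
q_ult = c·N_c + q·N_q
     = 33 × 5.14 + 41.164 × 1
     = 169.62 + 41.164 = 210.78 kPa.
Net ultimate: q_net = 210.78 − 41.164 = 169.62 kPa.
q_all(net) = 169.62 / 2 = 84.81 kPa.

q_all(net) ≈ 84.8 kPa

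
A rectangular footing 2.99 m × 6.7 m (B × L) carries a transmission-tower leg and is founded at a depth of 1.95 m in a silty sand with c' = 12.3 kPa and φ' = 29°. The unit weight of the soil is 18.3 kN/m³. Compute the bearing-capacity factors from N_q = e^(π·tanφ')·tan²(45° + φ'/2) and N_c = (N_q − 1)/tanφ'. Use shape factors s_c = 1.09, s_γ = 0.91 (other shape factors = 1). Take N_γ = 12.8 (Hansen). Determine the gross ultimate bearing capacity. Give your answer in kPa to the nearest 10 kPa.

q_ult ≈ 1280 kPa

tan29° = 0.5543, so N_q = e^(π×0.5543)·tan²(59.5°) = 5.705 × 2.882 = 16.44.
N_c = (16.44 − 1)/tan29° = 27.86.
q = γ·D_f = 18.3 × 1.95 = 35.685 kPa.
c·N_c·s_c = 12.3 × 27.86 × 1.09 = 373.53 kPa
q·N_q = 35.685 × 16.443 = 586.78 kPa
0.5·γ·B·N_γ·s_γ = 0.5 × 18.3 × 2.99 × 12.8 × 0.91 = 318.67 kPa
q_ult = 373.53 + 586.78 + 318.67 = 1279 kPa.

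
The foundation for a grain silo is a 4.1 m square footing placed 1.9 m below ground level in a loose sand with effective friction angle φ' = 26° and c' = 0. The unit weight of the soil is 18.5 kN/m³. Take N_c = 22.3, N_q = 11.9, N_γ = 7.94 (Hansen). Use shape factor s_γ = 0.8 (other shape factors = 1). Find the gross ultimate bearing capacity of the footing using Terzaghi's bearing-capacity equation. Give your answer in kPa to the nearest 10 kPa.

q_ult ≈ 660 kPa

Effective surcharge at the founding depth q = γ·D_f = 18.5 × 1.9 = 35.15 kPa.
q_ult = q·N_q + 0.5·γ·B·N_γ·s_γ
     = 35.15 × 11.9 + 0.5 × 18.5 × 4.1 × 7.94 × 0.8
     = 418.28 + 240.9 = 659.18 kPa.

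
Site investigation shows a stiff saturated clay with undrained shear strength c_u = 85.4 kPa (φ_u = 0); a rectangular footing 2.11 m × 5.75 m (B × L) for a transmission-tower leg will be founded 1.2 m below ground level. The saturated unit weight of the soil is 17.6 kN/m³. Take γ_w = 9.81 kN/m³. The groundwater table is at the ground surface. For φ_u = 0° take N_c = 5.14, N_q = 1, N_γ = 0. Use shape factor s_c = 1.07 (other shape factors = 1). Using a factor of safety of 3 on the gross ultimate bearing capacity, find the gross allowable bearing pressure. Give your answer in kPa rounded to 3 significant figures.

q_all ≈ 160 kPa

γ' = 17.6 − 9.81 = 7.79 kN/m³ (submerged throughout). q = 7.79 × 1.2 = 9.348 kPa.
c·N_c·s_c = 85.4 × 5.14 × 1.07 = 469.68 kPa
q·N_q = 9.348 × 1 = 9.348 kPa
q_ult = 469.68 + 9.348 = 479.03 kPa.
q_all = 479.03 / 3 = 159.68 kPa.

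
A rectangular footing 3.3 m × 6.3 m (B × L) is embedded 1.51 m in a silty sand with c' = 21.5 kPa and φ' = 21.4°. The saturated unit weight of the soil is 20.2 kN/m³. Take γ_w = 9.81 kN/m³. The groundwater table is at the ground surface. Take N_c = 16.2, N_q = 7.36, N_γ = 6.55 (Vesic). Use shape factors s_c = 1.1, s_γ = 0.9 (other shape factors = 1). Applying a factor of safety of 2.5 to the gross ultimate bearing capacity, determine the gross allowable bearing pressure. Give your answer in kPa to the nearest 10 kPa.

Water table at ground surface, so effective unit weight γ' = 20.2 − 9.81 = 10.39 kN/m³ is used throughout; overburden q = 10.39 × 1.51 = 15.689 kPa; the same γ' applies in the ½γBN_γ term.
Cohesion term c·N_c·s_c = 21.5 × 16.2 × 1.1 = 383.13 kPa; surcharge term q·N_q = 15.689 × 7.36 = 115.47 kPa; self-weight term 0.5·γ·B·N_γ·s_γ = 0.5 × 10.39 × 3.3 × 6.55 × 0.9 = 101.06 kPa.
q_ult = 383.13 + 115.47 + 101.06 = 599.66 kPa.
q_all = q_ult / FS = 599.66 / 2.5 = 239.86 kPa.

q_all ≈ 240 kPa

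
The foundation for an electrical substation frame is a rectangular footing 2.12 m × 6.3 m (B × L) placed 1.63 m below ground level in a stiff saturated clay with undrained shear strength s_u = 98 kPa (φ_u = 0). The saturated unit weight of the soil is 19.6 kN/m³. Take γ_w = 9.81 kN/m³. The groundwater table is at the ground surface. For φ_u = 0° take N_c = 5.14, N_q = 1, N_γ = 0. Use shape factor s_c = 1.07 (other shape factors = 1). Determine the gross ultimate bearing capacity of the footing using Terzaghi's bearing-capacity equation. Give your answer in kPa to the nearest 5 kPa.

q_ult ≈ 555 kPa

Water table at ground surface, so effective unit weight γ' = 19.6 − 9.81 = 9.79 kN/m³ is used throughout; overburden q = 9.79 × 1.63 = 15.958 kPa.
Cohesion term c·N_c·s_c = 98 × 5.14 × 1.07 = 538.98 kPa; surcharge term q·N_q = 15.958 × 1 = 15.958 kPa.
q_ult = 538.98 + 15.958 = 554.94 kPa.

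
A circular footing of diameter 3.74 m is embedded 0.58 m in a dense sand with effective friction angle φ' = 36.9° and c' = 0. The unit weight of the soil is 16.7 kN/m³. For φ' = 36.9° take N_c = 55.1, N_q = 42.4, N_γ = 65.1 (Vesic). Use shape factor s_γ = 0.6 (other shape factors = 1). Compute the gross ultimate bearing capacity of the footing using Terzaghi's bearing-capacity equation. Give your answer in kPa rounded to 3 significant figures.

Effective surcharge at the founding depth q = γ·D_f = 16.7 × 0.58 = 9.686 kPa.
q_ult = q·N_q + 0.5·γ·B·N_γ·s_γ
     = 9.686 × 42.4 + 0.5 × 16.7 × 3.74 × 65.1 × 0.6
     = 410.69 + 1219.8 = 1630.5 kPa.

q_ult ≈ 1630 kPa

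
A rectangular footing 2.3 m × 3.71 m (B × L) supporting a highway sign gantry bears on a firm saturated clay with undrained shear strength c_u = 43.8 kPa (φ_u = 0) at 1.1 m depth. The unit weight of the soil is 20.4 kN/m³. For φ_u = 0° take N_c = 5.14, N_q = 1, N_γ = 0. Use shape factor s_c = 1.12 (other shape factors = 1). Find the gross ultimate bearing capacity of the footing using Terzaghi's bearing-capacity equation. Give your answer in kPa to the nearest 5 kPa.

q_ult ≈ 275 kPa

Overburden at base level: q = 20.4 × 1.1 = 22.44 kPa.
Cohesion term c·N_c·s_c = 43.8 × 5.14 × 1.12 = 252.15 kPa; surcharge term q·N_q = 22.44 × 1 = 22.44 kPa.
q_ult = 252.15 + 22.44 = 274.59 kPa.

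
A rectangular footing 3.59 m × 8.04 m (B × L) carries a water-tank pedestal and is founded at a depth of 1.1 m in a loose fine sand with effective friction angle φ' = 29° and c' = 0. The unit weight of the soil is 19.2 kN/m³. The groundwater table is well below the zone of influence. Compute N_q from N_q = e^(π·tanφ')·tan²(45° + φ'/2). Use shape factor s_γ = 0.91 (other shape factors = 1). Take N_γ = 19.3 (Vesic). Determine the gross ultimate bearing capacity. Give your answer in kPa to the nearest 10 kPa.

tan29° = 0.5543, so N_q = e^(π×0.5543)·tan²(59.5°) = 5.705 × 2.882 = 16.44.
Effective surcharge at the founding depth q = γ·D_f = 19.2 × 1.1 = 21.12 kPa.
q_ult = q·N_q + 0.5·γ·B·N_γ·s_γ
     = 21.12 × 16.443 + 0.5 × 19.2 × 3.59 × 19.3 × 0.91
     = 347.28 + 605.29 = 952.57 kPa.

q_ult ≈ 950 kPa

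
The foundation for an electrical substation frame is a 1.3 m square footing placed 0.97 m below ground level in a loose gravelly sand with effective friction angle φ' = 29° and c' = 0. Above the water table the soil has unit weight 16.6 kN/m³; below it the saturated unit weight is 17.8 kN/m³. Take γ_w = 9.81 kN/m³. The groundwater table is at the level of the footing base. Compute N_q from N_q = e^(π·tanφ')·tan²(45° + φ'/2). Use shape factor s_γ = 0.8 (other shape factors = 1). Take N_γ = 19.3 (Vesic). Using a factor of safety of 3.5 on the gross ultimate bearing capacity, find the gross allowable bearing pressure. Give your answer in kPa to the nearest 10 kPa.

N_q = e^(π·tan29°)·tan²(59.5°) = 16.44.
q = γ·D_f = 16.6 × 0.97 = 16.102 kPa.
For the ½γBN_γ term take γ' = 17.8 − 9.81 = 7.99 kN/m³ (soil below base is submerged).
q·N_q = 16.102 × 16.443 = 264.77 kPa
0.5·γ·B·N_γ·s_γ = 0.5 × 7.99 × 1.3 × 19.3 × 0.8 = 80.188 kPa
q_ult = 264.77 + 80.188 = 344.96 kPa.
q_all = 344.96 / 3.5 = 98.559 kPa.

q_all ≈ 100 kPa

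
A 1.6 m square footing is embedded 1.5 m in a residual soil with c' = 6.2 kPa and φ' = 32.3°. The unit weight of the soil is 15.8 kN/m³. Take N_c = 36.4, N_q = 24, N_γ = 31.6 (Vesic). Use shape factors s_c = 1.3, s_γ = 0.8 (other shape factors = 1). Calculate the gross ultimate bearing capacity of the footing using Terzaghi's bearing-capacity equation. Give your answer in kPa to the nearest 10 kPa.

q_ult ≈ 1180 kPa

Effective surcharge at the founding depth q = γ·D_f = 15.8 × 1.5 = 23.7 kPa.
q_ult = c·N_c·s_c + q·N_q + 0.5·γ·B·N_γ·s_γ
     = 6.2 × 36.4 × 1.3 + 23.7 × 24 + 0.5 × 15.8 × 1.6 × 31.6 × 0.8
     = 293.38 + 568.8 + 319.54 = 1181.7 kPa.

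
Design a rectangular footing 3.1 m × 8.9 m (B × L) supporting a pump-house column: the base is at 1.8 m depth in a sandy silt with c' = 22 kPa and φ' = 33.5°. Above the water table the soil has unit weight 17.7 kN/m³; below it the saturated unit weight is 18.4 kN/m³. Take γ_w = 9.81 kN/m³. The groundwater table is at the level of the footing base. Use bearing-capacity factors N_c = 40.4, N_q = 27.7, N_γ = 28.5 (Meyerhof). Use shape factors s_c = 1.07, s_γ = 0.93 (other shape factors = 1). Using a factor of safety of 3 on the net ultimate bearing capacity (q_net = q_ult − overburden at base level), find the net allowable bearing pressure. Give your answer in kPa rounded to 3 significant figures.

q_all(net) ≈ 718 kPa

Effective surcharge at the founding depth q = γ·D_f = 17.7 × 1.8 = 31.86 kPa.
The water table coincides with the base, so in the self-weight term γ → γ' = 8.59 kN/m³.
q_ult = c·N_c·s_c + q·N_q + 0.5·γ·B·N_γ·s_γ
     = 22 × 40.4 × 1.07 + 31.86 × 27.7 + 0.5 × 8.59 × 3.1 × 28.5 × 0.93
     = 951.02 + 882.52 + 352.9 = 2186.4 kPa.
q_net = 2186.4 − 31.86 = 2154.6 kPa.
q_all(net) = 2154.6 / 3 = 718.19 kPa.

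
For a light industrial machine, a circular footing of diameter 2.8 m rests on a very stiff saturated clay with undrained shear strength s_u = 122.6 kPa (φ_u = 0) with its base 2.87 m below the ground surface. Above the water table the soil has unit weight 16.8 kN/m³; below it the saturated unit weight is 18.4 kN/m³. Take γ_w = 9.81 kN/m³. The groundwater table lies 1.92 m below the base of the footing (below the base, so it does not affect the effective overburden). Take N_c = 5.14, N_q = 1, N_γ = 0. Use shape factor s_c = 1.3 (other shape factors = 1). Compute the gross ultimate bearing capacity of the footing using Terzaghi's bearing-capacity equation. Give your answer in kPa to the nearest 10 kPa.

Overburden at base level: q = 16.8 × 2.87 = 48.216 kPa.
Cohesion term c·N_c·s_c = 122.6 × 5.14 × 1.3 = 819.21 kPa; surcharge term q·N_q = 48.216 × 1 = 48.216 kPa.
q_ult = 819.21 + 48.216 = 867.43 kPa.

q_ult ≈ 870 kPa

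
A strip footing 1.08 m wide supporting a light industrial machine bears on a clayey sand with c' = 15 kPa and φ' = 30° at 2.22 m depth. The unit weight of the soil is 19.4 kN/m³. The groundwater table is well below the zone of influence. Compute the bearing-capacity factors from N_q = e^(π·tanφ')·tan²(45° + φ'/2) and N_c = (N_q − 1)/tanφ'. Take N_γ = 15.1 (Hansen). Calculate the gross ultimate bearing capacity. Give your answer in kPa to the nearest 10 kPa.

tan30° = 0.5774, so N_q = e^(π×0.5774)·tan²(60°) = 6.134 × 3.0 = 18.4.
N_c = (18.4 − 1)/tan30° = 30.14.
Overburden at base level: q = 19.4 × 2.22 = 43.068 kPa.
Cohesion term c·N_c = 15 × 30.14 = 452.09 kPa; surcharge term q·N_q = 43.068 × 18.401 = 792.5 kPa; self-weight term 0.5·γ·B·N_γ = 0.5 × 19.4 × 1.08 × 15.1 = 158.19 kPa.
q_ult = 452.09 + 792.5 + 158.19 = 1402.8 kPa.

q_ult ≈ 1400 kPa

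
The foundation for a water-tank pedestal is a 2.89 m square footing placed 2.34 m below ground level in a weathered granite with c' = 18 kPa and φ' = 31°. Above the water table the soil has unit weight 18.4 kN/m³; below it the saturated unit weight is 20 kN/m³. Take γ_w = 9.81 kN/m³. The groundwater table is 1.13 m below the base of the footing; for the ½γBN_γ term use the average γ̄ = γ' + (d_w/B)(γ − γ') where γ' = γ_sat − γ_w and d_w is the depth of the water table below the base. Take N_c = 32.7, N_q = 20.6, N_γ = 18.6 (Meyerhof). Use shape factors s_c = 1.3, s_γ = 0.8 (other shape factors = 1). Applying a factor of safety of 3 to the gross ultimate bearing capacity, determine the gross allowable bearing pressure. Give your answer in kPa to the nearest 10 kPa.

Effective surcharge at the founding depth q = γ·D_f = 18.4 × 2.34 = 43.056 kPa.
With d_w = 1.13 m < B, γ̄ = 10.19 + (1.13/2.89) × (18.4 − 10.19) = 13.4 kN/m³.
q_ult = c·N_c·s_c + q·N_q + 0.5·γ·B·N_γ·s_γ
     = 18 × 32.7 × 1.3 + 43.056 × 20.6 + 0.5 × 13.4 × 2.89 × 18.6 × 0.8
     = 765.18 + 886.95 + 288.12 = 1940.3 kPa.
q_all = q_ult / FS = 1940.3 / 3 = 646.75 kPa.

q_all ≈ 650 kPa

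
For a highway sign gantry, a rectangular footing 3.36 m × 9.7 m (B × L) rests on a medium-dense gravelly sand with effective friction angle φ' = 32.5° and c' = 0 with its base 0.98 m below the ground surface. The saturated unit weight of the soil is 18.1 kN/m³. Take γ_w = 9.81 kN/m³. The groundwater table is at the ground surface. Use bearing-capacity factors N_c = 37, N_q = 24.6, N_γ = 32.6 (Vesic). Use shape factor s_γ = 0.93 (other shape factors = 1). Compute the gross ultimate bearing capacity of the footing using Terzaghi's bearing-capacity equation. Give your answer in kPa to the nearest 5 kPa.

With the water table at the surface the whole profile is submerged: γ' = 18.1 − 9.81 = 8.29 kN/m³, so q = γ'·D_f = 8.1242 kPa; the same γ' applies in the ½γBN_γ term.
q_ult = q·N_q + 0.5·γ·B·N_γ·s_γ
     = 8.1242 × 24.6 + 0.5 × 8.29 × 3.36 × 32.6 × 0.93
     = 199.86 + 422.24 = 622.1 kPa.

q_ult ≈ 620 kPa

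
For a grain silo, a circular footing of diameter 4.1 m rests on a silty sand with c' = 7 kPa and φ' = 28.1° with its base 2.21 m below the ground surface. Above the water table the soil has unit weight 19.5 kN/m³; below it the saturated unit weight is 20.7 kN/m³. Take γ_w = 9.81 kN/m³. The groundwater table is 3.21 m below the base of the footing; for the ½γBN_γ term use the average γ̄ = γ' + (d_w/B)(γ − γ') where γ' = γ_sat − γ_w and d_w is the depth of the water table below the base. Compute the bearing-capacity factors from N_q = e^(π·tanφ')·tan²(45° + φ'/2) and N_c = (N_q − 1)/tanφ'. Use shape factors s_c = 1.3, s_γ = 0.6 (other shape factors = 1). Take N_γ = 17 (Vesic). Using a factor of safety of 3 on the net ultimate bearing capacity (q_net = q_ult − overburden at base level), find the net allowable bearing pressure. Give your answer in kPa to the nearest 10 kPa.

q_all(net) ≈ 400 kPa

N_q = e^(π·tan28.1°)·tan²(59.05°) = 14.88; N_c = (N_q − 1)/tanφ' = 26.
Overburden at base level: q = 19.5 × 2.21 = 43.095 kPa.
The water table is 3.21 m below the base (< B = 4.1 m), so the ½γBN_γ term uses γ̄ = γ' + (d_w/B)(γ − γ') = 10.89 + (3.21/4.1)(19.5 − 10.89) = 17.631 kN/m³.
Cohesion term c·N_c·s_c = 7 × 26 × 1.3 = 236.6 kPa; surcharge term q·N_q = 43.095 × 14.883 = 641.37 kPa; self-weight term 0.5·γ·B·N_γ·s_γ = 0.5 × 17.631 × 4.1 × 17 × 0.6 = 368.66 kPa.
q_ult = 236.6 + 641.37 + 368.66 = 1246.6 kPa.
q_net = 1246.6 − 43.095 = 1203.5 kPa.
q_all(net) = 1203.5 / 3 = 401.18 kPa.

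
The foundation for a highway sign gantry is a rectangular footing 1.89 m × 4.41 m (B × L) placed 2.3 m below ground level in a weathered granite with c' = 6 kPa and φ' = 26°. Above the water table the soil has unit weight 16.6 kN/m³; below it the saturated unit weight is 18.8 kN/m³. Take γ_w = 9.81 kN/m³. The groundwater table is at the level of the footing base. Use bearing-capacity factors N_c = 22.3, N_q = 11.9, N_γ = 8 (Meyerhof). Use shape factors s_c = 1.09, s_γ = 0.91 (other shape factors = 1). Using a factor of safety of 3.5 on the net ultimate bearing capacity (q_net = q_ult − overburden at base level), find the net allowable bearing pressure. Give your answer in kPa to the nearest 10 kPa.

q_all(net) ≈ 180 kPa

q = γ·D_f = 16.6 × 2.3 = 38.18 kPa.
For the ½γBN_γ term take γ' = 18.8 − 9.81 = 8.99 kN/m³ (soil below base is submerged).
c·N_c·s_c = 6 × 22.3 × 1.09 = 145.84 kPa
q·N_q = 38.18 × 11.9 = 454.34 kPa
0.5·γ·B·N_γ·s_γ = 0.5 × 8.99 × 1.89 × 8 × 0.91 = 61.848 kPa
q_ult = 145.84 + 454.34 + 61.848 = 662.03 kPa.
q_net = 662.03 − 38.18 = 623.85 kPa.
q_all(net) = 623.85 / 3.5 = 178.24 kPa.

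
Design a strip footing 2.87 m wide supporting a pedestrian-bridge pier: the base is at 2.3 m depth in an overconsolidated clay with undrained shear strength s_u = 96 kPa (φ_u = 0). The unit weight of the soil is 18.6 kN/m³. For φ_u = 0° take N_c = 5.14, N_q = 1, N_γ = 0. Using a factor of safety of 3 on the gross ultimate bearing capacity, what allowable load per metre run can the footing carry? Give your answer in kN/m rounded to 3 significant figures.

≈ 513 kN/m

Effective surcharge at the founding depth q = γ·D_f = 18.6 × 2.3 = 42.78 kPa.
q_ult = c·N_c + q·N_q
     = 96 × 5.14 + 42.78 × 1
     = 493.44 + 42.78 = 536.22 kPa.
Gross allowable pressure q_all = 536.22 / 3 = 178.74 kPa.
Allowable wall load = q_all × B = 178.74 × 2.87 = 512.98 kN per metre run.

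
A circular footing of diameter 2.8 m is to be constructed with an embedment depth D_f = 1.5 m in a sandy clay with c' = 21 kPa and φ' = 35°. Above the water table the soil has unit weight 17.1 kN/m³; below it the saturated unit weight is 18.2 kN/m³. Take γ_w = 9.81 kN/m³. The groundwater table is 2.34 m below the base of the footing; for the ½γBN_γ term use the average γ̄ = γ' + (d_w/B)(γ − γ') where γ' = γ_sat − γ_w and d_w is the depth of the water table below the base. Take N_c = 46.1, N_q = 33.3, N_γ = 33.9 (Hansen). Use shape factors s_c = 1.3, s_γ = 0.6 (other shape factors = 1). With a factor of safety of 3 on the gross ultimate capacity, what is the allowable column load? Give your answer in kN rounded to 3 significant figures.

Overburden at base level: q = 17.1 × 1.5 = 25.65 kPa.
The water table is 2.34 m below the base (< B = 2.8 m), so the ½γBN_γ term uses γ̄ = γ' + (d_w/B)(γ − γ') = 8.39 + (2.34/2.8)(17.1 − 8.39) = 15.669 kN/m³.
Cohesion term c·N_c·s_c = 21 × 46.1 × 1.3 = 1258.5 kPa; surcharge term q·N_q = 25.65 × 33.3 = 854.14 kPa; self-weight term 0.5·γ·B·N_γ·s_γ = 0.5 × 15.669 × 2.8 × 33.9 × 0.6 = 446.19 kPa.
q_ult = 1258.5 + 854.14 + 446.19 = 2558.9 kPa.
Gross allowable pressure q_all = 2558.9 / 3 = 852.96 kPa.
Footing area = 6.1575 m², so allowable column load = 852.96 × 6.1575 = 5252.1 kN.

P_all ≈ 5250 kN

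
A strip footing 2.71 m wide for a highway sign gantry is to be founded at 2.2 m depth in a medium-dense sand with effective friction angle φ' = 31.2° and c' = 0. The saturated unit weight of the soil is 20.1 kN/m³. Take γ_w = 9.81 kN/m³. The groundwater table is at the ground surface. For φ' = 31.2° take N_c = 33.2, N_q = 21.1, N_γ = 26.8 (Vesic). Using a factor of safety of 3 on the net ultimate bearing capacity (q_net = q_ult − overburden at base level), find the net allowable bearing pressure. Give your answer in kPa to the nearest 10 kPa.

With the water table at the surface the whole profile is submerged: γ' = 20.1 − 9.81 = 10.29 kN/m³, so q = γ'·D_f = 22.638 kPa; the same γ' applies in the ½γBN_γ term.
q_ult = q·N_q + 0.5·γ·B·N_γ
     = 22.638 × 21.1 + 0.5 × 10.29 × 2.71 × 26.8
     = 477.66 + 373.67 = 851.33 kPa.
q_net = 851.33 − 22.638 = 828.69 kPa.
q_all(net) = 828.69 / 3 = 276.23 kPa.

q_all(net) ≈ 280 kPa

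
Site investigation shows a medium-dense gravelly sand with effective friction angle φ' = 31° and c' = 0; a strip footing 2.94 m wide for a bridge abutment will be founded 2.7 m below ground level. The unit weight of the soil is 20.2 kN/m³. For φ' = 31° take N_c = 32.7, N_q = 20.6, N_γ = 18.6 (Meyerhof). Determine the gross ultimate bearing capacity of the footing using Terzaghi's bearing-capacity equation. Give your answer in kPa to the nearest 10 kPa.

Overburden at base level: q = 20.2 × 2.7 = 54.54 kPa.
Surcharge term q·N_q = 54.54 × 20.6 = 1123.5 kPa; self-weight term 0.5·γ·B·N_γ = 0.5 × 20.2 × 2.94 × 18.6 = 552.31 kPa.
q_ult = 1123.5 + 552.31 = 1675.8 kPa.

q_ult ≈ 1680 kPa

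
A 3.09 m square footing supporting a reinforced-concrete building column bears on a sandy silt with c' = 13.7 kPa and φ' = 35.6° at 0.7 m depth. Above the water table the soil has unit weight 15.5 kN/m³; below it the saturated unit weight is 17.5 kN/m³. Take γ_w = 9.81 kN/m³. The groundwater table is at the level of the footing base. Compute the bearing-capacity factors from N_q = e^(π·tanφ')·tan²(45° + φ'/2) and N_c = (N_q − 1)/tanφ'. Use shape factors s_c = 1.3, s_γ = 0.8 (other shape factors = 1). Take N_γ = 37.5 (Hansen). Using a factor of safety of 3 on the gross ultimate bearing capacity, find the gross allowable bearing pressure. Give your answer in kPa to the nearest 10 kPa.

N_q = e^(π·tan35.6°)·tan²(62.8°) = 35.89; N_c = (N_q − 1)/tanφ' = 48.74.
Overburden at base level: q = 15.5 × 0.7 = 10.85 kPa.
Below the base the soil is submerged, so the ½γBN_γ term uses γ' = 17.5 − 9.81 = 7.69 kN/m³.
Cohesion term c·N_c·s_c = 13.7 × 48.736 × 1.3 = 867.98 kPa; surcharge term q·N_q = 10.85 × 35.891 = 389.42 kPa; self-weight term 0.5·γ·B·N_γ·s_γ = 0.5 × 7.69 × 3.09 × 37.5 × 0.8 = 356.43 kPa.
q_ult = 867.98 + 389.42 + 356.43 = 1613.8 kPa.
q_all = 1613.8 / 3 = 537.94 kPa.

q_all ≈ 540 kPa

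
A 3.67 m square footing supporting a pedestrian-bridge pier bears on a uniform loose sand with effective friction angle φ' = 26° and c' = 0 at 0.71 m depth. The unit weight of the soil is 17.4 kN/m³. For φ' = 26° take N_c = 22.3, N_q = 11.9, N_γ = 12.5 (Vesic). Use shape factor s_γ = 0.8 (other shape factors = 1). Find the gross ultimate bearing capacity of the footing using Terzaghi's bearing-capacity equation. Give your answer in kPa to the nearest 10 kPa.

q = γ·D_f = 17.4 × 0.71 = 12.354 kPa.
q·N_q = 12.354 × 11.9 = 147.01 kPa
0.5·γ·B·N_γ·s_γ = 0.5 × 17.4 × 3.67 × 12.5 × 0.8 = 319.29 kPa
q_ult = 147.01 + 319.29 = 466.3 kPa.

q_ult ≈ 470 kPa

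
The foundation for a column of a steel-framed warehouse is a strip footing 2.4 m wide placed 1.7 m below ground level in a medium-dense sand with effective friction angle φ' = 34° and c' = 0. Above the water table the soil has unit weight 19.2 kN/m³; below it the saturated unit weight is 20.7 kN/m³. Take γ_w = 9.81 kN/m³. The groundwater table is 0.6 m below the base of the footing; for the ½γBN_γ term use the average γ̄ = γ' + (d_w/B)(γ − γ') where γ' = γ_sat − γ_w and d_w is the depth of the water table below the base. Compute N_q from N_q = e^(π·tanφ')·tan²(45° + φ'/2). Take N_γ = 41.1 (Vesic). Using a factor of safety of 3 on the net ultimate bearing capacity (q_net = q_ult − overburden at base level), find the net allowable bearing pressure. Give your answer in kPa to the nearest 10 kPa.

N_q = e^(π·tan34°)·tan²(62°) = 29.44.
Effective surcharge at the founding depth q = γ·D_f = 19.2 × 1.7 = 32.64 kPa.
With d_w = 0.6 m < B, γ̄ = 10.89 + (0.6/2.4) × (19.2 − 10.89) = 12.967 kN/m³.
q_ult = q·N_q + 0.5·γ·B·N_γ
     = 32.64 × 29.44 + 0.5 × 12.967 × 2.4 × 41.1
     = 960.91 + 639.56 = 1600.5 kPa.
q_net = 1600.5 − 32.64 = 1567.8 kPa.
q_all(net) = 1567.8 / 3 = 522.61 kPa.

q_all(net) ≈ 520 kPa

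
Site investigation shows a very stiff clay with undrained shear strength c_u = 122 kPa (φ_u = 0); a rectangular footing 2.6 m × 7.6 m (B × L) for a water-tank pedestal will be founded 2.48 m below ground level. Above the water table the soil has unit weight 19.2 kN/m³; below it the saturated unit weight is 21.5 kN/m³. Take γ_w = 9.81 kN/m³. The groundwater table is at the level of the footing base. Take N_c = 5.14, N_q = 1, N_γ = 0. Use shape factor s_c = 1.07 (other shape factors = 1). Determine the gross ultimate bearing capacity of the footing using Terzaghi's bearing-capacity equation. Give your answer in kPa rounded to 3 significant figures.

q_ult ≈ 719 kPa

q = γ·D_f = 19.2 × 2.48 = 47.616 kPa.
c·N_c·s_c = 122 × 5.14 × 1.07 = 670.98 kPa
q·N_q = 47.616 × 1 = 47.616 kPa
q_ult = 670.98 + 47.616 = 718.59 kPa.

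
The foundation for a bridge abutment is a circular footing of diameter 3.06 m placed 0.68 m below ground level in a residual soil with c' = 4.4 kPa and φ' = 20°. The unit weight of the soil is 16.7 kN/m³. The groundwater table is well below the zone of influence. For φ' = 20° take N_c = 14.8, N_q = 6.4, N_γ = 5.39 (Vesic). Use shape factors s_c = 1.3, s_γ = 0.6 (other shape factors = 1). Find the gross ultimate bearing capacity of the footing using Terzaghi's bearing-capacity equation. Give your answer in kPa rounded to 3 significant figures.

Overburden at base level: q = 16.7 × 0.68 = 11.356 kPa.
Cohesion term c·N_c·s_c = 4.4 × 14.8 × 1.3 = 84.656 kPa; surcharge term q·N_q = 11.356 × 6.4 = 72.678 kPa; self-weight term 0.5·γ·B·N_γ·s_γ = 0.5 × 16.7 × 3.06 × 5.39 × 0.6 = 82.632 kPa.
q_ult = 84.656 + 72.678 + 82.632 = 239.97 kPa.

q_ult ≈ 240 kPa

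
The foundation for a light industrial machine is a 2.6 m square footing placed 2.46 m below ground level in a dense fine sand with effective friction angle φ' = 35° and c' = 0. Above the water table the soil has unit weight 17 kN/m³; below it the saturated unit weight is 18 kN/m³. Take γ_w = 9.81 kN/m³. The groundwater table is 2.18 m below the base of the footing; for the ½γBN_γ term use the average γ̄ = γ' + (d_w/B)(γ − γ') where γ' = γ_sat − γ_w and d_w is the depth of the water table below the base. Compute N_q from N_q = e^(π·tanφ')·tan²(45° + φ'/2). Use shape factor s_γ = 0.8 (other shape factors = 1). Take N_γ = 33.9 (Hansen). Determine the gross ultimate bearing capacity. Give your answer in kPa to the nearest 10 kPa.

q_ult ≈ 1940 kPa

tan35° = 0.7002, so N_q = e^(π×0.7002)·tan²(62.5°) = 9.023 × 3.69 = 33.3.
q = γ·D_f = 17 × 2.46 = 41.82 kPa.
γ' = 8.19 kN/m³; averaging over the depth B below the base, γ̄ = γ' + (d_w/B)(γ − γ') = 15.577 kN/m³.
q·N_q = 41.82 × 33.296 = 1392.4 kPa
0.5·γ·B·N_γ·s_γ = 0.5 × 15.577 × 2.6 × 33.9 × 0.8 = 549.18 kPa
q_ult = 1392.4 + 549.18 = 1941.6 kPa.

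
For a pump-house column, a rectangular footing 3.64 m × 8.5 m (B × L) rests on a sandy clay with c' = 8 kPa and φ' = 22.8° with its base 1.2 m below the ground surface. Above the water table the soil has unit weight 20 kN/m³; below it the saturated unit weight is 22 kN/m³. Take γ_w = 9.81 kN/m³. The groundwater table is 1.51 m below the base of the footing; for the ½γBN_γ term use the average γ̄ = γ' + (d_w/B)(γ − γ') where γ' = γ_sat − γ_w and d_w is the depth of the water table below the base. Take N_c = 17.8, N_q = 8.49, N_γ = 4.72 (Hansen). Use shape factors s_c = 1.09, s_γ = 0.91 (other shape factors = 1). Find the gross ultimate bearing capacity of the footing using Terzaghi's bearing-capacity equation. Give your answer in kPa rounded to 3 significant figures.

q_ult ≈ 480 kPa

q = γ·D_f = 20 × 1.2 = 24 kPa.
γ' = 12.19 kN/m³; averaging over the depth B below the base, γ̄ = γ' + (d_w/B)(γ − γ') = 15.43 kN/m³.
c·N_c·s_c = 8 × 17.8 × 1.09 = 155.22 kPa
q·N_q = 24 × 8.49 = 203.76 kPa
0.5·γ·B·N_γ·s_γ = 0.5 × 15.43 × 3.64 × 4.72 × 0.91 = 120.62 kPa
q_ult = 155.22 + 203.76 + 120.62 = 479.6 kPa.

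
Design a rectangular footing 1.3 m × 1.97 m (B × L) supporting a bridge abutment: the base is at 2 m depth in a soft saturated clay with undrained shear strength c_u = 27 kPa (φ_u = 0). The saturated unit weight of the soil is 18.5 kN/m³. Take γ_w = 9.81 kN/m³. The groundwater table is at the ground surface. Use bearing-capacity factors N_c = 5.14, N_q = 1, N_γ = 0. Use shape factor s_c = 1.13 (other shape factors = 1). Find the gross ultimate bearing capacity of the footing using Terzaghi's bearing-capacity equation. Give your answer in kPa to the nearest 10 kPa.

γ' = 18.5 − 9.81 = 8.69 kN/m³ (submerged throughout). q = 8.69 × 2 = 17.38 kPa.
c·N_c·s_c = 27 × 5.14 × 1.13 = 156.82 kPa
q·N_q = 17.38 × 1 = 17.38 kPa
q_ult = 156.82 + 17.38 = 174.2 kPa.

q_ult ≈ 170 kPa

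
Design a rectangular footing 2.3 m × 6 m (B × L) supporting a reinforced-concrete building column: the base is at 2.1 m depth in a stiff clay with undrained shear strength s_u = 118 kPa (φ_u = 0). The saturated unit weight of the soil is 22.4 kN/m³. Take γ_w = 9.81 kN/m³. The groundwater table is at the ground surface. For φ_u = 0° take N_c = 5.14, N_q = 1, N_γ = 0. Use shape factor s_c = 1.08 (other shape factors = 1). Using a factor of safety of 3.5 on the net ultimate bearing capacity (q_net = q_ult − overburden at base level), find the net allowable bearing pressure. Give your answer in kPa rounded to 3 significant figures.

q_all(net) ≈ 187 kPa

With the water table at the surface the whole profile is submerged: γ' = 22.4 − 9.81 = 12.59 kN/m³, so q = γ'·D_f = 26.439 kPa.
q_ult = c·N_c·s_c + q·N_q
     = 118 × 5.14 × 1.08 + 26.439 × 1
     = 655.04 + 26.439 = 681.48 kPa.
q_net = 681.48 − 26.439 = 655.04 kPa.
q_all(net) = 655.04 / 3.5 = 187.15 kPa.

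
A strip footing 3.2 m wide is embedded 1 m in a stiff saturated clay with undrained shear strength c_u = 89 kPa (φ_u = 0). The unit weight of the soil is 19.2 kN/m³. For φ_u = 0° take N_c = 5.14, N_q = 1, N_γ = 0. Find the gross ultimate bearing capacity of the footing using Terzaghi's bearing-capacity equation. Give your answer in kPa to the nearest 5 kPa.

q = γ·D_f = 19.2 × 1 = 19.2 kPa.
c·N_c = 89 × 5.14 = 457.46 kPa
q·N_q = 19.2 × 1 = 19.2 kPa
q_ult = 457.46 + 19.2 = 476.66 kPa.

q_ult ≈ 475 kPa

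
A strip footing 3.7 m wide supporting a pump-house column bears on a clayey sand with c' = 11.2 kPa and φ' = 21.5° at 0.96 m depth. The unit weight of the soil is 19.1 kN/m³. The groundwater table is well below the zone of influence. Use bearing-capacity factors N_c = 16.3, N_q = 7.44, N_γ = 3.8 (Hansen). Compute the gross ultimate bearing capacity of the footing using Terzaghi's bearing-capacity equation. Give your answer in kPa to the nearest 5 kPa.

Overburden at base level: q = 19.1 × 0.96 = 18.336 kPa.
Cohesion term c·N_c = 11.2 × 16.3 = 182.56 kPa; surcharge term q·N_q = 18.336 × 7.44 = 136.42 kPa; self-weight term 0.5·γ·B·N_γ = 0.5 × 19.1 × 3.7 × 3.8 = 134.27 kPa.
q_ult = 182.56 + 136.42 + 134.27 = 453.25 kPa.

q_ult ≈ 455 kPa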